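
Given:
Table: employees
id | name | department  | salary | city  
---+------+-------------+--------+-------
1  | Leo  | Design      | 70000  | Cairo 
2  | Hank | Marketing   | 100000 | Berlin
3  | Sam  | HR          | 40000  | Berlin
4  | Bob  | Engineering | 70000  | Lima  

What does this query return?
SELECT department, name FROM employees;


Projecting columns: department, name

4 rows:
Design, Leo
Marketing, Hank
HR, Sam
Engineering, Bob


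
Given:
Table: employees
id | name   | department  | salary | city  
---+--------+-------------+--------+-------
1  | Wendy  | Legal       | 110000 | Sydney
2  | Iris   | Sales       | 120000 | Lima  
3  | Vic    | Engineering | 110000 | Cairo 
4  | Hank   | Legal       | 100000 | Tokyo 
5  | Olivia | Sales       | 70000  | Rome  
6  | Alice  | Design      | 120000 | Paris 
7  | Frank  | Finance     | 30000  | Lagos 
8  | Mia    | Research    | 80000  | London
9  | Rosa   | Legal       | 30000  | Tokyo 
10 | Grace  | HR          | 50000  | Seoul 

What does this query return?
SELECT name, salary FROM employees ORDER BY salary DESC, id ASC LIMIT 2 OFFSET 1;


Sort by salary DESC (id ASC tiebreak), then skip 1 and take 2
Rows 2 through 3

2 rows:
Alice, 120000
Wendy, 110000


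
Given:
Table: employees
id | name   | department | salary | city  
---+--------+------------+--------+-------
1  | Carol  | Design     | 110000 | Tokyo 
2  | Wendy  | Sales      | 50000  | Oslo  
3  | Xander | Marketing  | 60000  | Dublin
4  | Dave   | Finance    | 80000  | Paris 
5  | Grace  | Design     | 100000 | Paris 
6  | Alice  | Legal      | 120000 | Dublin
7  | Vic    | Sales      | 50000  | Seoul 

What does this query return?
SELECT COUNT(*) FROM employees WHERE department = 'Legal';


Counting rows where department = 'Legal'
  Alice -> MATCH


1


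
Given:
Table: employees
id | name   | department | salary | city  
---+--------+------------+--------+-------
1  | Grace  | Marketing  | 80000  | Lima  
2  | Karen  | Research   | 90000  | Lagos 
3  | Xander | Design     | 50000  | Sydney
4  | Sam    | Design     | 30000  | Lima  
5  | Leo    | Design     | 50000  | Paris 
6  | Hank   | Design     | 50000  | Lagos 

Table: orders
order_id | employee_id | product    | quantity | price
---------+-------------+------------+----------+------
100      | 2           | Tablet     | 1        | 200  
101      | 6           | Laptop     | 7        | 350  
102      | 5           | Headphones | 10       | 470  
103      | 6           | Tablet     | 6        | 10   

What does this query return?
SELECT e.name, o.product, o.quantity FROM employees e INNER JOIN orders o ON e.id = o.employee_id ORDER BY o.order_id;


Joining employees.id = orders.employee_id:
  employee Karen (id=2) -> order Tablet
  employee Hank (id=6) -> order Laptop
  employee Leo (id=5) -> order Headphones
  employee Hank (id=6) -> order Tablet


4 rows:
Karen, Tablet, 1
Hank, Laptop, 7
Leo, Headphones, 10
Hank, Tablet, 6


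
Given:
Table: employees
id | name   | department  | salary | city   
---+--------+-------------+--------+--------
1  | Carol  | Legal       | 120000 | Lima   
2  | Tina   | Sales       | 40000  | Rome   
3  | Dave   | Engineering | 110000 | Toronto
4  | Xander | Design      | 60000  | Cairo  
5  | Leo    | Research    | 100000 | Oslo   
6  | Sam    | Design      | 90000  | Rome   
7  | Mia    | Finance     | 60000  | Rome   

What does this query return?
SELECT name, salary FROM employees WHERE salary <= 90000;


Filtering: salary <= 90000
Matching: 4 rows

4 rows:
Tina, 40000
Xander, 60000
Sam, 90000
Mia, 60000


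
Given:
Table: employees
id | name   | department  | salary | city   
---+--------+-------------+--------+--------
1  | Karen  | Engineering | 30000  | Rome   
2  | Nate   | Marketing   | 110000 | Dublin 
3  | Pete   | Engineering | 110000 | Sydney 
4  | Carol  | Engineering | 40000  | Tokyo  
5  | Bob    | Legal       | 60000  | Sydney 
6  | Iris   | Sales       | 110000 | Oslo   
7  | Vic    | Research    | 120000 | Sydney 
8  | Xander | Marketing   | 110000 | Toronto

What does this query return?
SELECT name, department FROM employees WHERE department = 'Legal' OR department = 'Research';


Filtering: department = 'Legal' OR 'Research'
Matching: 2 rows

2 rows:
Bob, Legal
Vic, Research


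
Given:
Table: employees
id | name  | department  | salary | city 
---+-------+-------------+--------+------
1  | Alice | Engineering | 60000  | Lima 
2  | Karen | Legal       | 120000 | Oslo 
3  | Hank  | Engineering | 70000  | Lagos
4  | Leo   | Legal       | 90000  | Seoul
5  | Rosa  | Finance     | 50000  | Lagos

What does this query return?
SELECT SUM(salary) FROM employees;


SUM(salary) = 60000 + 120000 + 70000 + 90000 + 50000 = 390000

390000


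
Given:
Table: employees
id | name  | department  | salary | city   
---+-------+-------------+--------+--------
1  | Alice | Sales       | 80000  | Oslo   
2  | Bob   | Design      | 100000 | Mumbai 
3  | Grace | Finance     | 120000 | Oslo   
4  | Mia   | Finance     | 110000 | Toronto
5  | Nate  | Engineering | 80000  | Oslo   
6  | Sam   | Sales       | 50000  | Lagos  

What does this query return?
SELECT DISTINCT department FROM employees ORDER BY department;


All 'department' values (row order): Sales, Design, Finance, Finance, Engineering, Sales
Removing duplicates leaves 4 unique value(s).

4 values:
Design
Engineering
Finance
Sales


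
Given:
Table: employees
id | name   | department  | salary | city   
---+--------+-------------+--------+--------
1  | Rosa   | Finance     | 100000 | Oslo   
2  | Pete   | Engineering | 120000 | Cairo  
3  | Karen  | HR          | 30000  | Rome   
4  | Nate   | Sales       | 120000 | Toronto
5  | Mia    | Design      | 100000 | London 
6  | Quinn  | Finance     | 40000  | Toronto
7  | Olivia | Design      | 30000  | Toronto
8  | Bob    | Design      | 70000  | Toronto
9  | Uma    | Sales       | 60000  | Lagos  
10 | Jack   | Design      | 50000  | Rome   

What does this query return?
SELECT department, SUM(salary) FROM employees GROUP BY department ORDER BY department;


Summing salary within each department:
  Design: 100000 + 30000 + 70000 + 50000 = 250000
  Engineering: 120000 = 120000
  Finance: 100000 + 40000 = 140000
  HR: 30000 = 30000
  Sales: 120000 + 60000 = 180000


5 groups:
Design, 250000
Engineering, 120000
Finance, 140000
HR, 30000
Sales, 180000


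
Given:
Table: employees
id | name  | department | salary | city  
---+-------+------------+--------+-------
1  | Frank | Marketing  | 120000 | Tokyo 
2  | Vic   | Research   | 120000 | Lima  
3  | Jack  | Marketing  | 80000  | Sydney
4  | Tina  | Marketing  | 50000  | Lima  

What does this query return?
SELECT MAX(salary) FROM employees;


Salaries: 120000, 120000, 80000, 50000
MAX = 120000

120000


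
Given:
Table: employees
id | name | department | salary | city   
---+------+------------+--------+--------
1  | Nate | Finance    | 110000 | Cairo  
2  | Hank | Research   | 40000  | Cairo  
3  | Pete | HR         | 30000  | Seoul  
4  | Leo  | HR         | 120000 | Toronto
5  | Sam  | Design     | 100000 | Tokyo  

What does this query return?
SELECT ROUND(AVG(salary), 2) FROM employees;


SUM(salary) = 400000
COUNT = 5
ROUND(AVG, 2) = ROUND(400000 / 5, 2) = 80000.0

80000.0


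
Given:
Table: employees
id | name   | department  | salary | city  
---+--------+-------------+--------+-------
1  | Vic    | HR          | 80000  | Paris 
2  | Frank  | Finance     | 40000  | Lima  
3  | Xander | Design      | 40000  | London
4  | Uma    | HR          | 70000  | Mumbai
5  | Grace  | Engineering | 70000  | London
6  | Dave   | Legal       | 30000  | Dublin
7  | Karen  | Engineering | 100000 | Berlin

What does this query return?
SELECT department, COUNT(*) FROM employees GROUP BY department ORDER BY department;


Assigning each row to its department group:
  Vic -> HR
  Frank -> Finance
  Xander -> Design
  Uma -> HR
  Grace -> Engineering
  Dave -> Legal
  Karen -> Engineering


5 groups:
Design, 1
Engineering, 2
Finance, 1
HR, 2
Legal, 1


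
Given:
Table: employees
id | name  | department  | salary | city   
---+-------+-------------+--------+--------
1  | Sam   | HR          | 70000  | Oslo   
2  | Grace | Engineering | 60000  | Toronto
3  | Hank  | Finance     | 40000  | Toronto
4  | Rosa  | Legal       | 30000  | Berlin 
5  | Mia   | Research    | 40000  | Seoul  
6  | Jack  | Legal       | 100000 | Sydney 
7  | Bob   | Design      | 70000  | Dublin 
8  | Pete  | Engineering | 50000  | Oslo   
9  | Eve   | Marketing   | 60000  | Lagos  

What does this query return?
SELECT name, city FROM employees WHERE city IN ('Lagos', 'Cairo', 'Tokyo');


Filtering: city IN ('Lagos', 'Cairo', 'Tokyo')
Matching: 1 rows

1 rows:
Eve, Lagos


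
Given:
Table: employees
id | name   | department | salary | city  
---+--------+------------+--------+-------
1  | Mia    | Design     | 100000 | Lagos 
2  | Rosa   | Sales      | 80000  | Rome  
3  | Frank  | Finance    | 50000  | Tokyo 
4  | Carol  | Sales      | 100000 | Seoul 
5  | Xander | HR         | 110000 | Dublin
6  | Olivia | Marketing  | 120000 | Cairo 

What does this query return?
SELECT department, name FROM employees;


Projecting columns: department, name

6 rows:
Design, Mia
Sales, Rosa
Finance, Frank
Sales, Carol
HR, Xander
Marketing, Olivia


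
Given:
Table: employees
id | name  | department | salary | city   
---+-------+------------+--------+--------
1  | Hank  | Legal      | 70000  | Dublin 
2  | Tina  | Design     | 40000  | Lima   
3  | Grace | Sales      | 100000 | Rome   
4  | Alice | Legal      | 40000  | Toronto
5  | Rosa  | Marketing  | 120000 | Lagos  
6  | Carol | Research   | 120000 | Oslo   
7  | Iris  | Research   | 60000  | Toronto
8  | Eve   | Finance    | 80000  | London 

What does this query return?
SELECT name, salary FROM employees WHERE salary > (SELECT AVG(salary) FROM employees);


Subquery: AVG(salary) = 78750.0
Filtering: salary > 78750.0
  Grace (100000) -> MATCH
  Rosa (120000) -> MATCH
  Carol (120000) -> MATCH
  Eve (80000) -> MATCH


4 rows:
Grace, 100000
Rosa, 120000
Carol, 120000
Eve, 80000


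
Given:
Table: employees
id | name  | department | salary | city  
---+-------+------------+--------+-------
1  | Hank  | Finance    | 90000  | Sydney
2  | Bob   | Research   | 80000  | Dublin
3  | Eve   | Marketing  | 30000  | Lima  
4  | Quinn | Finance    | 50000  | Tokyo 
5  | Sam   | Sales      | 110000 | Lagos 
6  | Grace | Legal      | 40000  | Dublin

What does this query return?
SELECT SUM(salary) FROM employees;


SUM(salary) = 90000 + 80000 + 30000 + 50000 + 110000 + 40000 = 400000

400000


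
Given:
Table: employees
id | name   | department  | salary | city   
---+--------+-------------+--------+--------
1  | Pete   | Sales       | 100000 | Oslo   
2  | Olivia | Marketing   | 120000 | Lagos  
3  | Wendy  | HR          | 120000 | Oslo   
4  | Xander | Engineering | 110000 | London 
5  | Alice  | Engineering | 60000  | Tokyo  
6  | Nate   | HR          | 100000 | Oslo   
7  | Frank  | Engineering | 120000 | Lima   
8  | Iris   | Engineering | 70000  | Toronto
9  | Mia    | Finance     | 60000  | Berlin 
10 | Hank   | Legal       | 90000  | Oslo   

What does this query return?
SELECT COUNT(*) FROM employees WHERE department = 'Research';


Counting rows where department = 'Research'


0


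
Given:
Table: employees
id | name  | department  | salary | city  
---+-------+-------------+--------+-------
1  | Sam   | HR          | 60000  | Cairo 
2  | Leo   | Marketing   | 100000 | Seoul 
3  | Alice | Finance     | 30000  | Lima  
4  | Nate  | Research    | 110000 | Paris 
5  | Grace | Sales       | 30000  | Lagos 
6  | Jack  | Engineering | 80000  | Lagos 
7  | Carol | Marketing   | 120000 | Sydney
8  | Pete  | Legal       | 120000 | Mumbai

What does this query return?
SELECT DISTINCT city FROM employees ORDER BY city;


All 'city' values (row order): Cairo, Seoul, Lima, Paris, Lagos, Lagos, Sydney, Mumbai
Removing duplicates leaves 7 unique value(s).

7 values:
Cairo
Lagos
Lima
Mumbai
Paris
Seoul
Sydney


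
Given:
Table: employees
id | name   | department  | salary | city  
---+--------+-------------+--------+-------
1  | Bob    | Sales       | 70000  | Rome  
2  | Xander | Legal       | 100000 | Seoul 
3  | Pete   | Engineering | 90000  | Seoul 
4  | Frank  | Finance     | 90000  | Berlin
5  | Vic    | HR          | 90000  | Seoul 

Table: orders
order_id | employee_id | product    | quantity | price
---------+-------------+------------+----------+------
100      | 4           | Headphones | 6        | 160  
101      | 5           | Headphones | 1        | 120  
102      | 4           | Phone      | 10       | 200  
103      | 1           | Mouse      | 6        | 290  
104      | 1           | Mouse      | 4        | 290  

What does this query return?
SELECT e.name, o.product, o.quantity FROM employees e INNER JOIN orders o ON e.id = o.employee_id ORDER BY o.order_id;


Joining employees.id = orders.employee_id:
  employee Frank (id=4) -> order Headphones
  employee Vic (id=5) -> order Headphones
  employee Frank (id=4) -> order Phone
  employee Bob (id=1) -> order Mouse
  employee Bob (id=1) -> order Mouse


5 rows:
Frank, Headphones, 6
Vic, Headphones, 1
Frank, Phone, 10
Bob, Mouse, 6
Bob, Mouse, 4


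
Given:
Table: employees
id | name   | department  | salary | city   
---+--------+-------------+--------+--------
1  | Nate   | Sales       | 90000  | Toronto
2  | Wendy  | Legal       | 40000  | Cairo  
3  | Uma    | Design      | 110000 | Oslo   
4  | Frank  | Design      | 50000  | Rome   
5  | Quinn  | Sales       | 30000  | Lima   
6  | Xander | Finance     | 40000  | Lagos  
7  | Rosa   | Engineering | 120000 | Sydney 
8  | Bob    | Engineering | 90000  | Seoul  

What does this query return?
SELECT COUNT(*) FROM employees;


COUNT(*) counts all rows

8


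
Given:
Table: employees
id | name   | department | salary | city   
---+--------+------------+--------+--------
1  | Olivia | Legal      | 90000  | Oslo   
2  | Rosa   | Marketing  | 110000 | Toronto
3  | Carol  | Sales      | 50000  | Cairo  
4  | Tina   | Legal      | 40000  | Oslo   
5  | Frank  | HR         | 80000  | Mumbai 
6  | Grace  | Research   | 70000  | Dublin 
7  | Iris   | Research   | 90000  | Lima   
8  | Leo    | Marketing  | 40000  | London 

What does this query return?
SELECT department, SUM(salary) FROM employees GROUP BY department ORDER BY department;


Summing salary within each department:
  HR: 80000 = 80000
  Legal: 90000 + 40000 = 130000
  Marketing: 110000 + 40000 = 150000
  Research: 70000 + 90000 = 160000
  Sales: 50000 = 50000


5 groups:
HR, 80000
Legal, 130000
Marketing, 150000
Research, 160000
Sales, 50000


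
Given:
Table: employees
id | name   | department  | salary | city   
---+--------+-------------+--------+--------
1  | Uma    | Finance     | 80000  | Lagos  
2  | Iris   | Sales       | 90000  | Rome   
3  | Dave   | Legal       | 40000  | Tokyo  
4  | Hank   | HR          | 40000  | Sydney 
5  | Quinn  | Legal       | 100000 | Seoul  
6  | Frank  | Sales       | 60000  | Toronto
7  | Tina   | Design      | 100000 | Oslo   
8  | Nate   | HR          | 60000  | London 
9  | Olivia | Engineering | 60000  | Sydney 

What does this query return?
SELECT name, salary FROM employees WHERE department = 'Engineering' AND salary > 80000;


Filtering: department = 'Engineering' AND salary > 80000
Matching: 0 rows

Empty result set (0 rows)


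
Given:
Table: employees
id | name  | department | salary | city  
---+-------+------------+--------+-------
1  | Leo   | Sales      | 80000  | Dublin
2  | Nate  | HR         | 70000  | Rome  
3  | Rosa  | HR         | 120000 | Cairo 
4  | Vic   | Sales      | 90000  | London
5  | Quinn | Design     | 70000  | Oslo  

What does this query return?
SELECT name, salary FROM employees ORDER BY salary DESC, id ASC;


Sorting by salary DESC, then id ASC for ties

5 rows:
Rosa, 120000
Vic, 90000
Leo, 80000
Nate, 70000
Quinn, 70000


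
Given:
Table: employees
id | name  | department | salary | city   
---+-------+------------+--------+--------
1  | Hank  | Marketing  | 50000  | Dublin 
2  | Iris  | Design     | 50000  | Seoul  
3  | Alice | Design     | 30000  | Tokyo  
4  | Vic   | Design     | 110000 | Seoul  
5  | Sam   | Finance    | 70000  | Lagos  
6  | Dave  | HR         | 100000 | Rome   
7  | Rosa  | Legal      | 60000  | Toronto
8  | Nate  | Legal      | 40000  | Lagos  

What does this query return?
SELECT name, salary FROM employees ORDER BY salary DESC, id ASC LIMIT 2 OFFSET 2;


Sort by salary DESC (id ASC tiebreak), then skip 2 and take 2
Rows 3 through 4

2 rows:
Sam, 70000
Rosa, 60000


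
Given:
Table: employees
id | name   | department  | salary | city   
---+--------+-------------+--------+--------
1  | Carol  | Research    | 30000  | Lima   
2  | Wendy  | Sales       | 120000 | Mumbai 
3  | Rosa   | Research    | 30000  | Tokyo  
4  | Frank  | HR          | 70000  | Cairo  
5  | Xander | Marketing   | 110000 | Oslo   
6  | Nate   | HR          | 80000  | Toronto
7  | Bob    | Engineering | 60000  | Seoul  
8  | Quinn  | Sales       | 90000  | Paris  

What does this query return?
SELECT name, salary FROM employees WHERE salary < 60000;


Filtering: salary < 60000
Matching: 2 rows

2 rows:
Carol, 30000
Rosa, 30000


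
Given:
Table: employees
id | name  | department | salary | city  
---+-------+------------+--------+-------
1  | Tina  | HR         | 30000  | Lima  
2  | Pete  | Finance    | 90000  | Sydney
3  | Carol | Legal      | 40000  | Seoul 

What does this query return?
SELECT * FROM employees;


SELECT * returns all 3 rows with all columns

3 rows:
1, Tina, HR, 30000, Lima
2, Pete, Finance, 90000, Sydney
3, Carol, Legal, 40000, Seoul


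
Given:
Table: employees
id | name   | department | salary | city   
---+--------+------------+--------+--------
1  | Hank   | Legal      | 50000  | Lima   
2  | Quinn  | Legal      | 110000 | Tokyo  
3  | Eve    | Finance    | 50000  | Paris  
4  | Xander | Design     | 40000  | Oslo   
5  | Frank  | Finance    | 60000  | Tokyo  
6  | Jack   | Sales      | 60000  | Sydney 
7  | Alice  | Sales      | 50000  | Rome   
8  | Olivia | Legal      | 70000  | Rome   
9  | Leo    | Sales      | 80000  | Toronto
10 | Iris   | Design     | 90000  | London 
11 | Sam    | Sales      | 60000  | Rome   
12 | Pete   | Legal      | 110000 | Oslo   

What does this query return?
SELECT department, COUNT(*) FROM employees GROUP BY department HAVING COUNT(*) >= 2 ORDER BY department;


Groups with count >= 2:
  Design: 2 -> PASS
  Finance: 2 -> PASS
  Legal: 4 -> PASS
  Sales: 4 -> PASS


4 groups:
Design, 2
Finance, 2
Legal, 4
Sales, 4


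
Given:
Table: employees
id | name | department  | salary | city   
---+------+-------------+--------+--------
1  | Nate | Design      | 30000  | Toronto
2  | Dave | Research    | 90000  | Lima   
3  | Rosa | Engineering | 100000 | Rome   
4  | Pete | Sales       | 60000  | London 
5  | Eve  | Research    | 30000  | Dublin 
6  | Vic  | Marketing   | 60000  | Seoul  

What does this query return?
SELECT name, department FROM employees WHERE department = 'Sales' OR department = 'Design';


Filtering: department = 'Sales' OR 'Design'
Matching: 2 rows

2 rows:
Nate, Design
Pete, Sales


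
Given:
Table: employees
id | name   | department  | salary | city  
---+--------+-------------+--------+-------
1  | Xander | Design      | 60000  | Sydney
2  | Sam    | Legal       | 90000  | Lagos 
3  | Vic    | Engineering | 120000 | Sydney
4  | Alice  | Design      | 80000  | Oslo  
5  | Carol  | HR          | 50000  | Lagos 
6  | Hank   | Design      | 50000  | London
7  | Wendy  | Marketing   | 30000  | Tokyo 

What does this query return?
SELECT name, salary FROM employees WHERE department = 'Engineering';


Filtering: department = 'Engineering'
Matching rows: 1

1 rows:
Vic, 120000


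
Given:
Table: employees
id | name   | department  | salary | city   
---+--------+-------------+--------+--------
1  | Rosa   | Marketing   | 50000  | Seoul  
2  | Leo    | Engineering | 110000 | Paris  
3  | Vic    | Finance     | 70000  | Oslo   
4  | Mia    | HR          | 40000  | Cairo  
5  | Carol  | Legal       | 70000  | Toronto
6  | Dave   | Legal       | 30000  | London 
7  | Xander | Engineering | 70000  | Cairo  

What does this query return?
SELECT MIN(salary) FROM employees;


Salaries: 50000, 110000, 70000, 40000, 70000, 30000, 70000
MIN = 30000

30000


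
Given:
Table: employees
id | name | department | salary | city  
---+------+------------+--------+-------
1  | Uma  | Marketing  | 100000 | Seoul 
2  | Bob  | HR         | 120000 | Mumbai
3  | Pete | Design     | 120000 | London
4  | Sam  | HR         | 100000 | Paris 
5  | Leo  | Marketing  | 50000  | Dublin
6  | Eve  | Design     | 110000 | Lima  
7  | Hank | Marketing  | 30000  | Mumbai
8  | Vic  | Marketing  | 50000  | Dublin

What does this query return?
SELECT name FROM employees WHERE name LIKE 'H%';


LIKE 'H%' matches names starting with 'H'
Matching: 1

1 rows:
Hank


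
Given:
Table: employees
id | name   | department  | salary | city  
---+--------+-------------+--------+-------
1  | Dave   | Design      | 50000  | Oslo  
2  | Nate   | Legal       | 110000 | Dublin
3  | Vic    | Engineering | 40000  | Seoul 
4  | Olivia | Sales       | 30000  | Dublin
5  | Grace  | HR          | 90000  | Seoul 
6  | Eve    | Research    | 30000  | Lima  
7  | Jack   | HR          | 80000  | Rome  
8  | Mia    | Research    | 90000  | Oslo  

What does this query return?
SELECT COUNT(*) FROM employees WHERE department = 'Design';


Counting rows where department = 'Design'
  Dave -> MATCH


1


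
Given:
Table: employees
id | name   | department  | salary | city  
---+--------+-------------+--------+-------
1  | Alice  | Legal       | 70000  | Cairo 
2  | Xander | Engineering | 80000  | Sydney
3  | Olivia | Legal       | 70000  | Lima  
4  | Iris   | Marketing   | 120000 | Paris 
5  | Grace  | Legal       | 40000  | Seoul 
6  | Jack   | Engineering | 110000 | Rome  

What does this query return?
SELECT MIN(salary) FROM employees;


Salaries: 70000, 80000, 70000, 120000, 40000, 110000
MIN = 40000

40000


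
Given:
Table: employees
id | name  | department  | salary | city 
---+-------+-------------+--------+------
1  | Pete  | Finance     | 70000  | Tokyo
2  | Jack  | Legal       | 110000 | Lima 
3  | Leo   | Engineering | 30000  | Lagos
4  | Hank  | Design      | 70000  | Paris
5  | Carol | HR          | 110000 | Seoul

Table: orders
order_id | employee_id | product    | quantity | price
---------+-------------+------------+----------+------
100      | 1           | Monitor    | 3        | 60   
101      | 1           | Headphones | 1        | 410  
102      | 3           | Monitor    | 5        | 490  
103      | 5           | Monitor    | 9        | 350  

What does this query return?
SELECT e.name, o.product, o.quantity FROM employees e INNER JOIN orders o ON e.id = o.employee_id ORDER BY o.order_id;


Joining employees.id = orders.employee_id:
  employee Pete (id=1) -> order Monitor
  employee Pete (id=1) -> order Headphones
  employee Leo (id=3) -> order Monitor
  employee Carol (id=5) -> order Monitor


4 rows:
Pete, Monitor, 3
Pete, Headphones, 1
Leo, Monitor, 5
Carol, Monitor, 9


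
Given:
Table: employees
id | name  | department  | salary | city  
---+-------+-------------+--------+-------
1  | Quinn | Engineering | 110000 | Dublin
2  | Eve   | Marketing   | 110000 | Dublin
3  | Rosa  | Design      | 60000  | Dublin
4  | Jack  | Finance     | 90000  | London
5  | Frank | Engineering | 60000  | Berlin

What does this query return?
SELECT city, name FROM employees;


Projecting columns: city, name

5 rows:
Dublin, Quinn
Dublin, Eve
Dublin, Rosa
London, Jack
Berlin, Frank


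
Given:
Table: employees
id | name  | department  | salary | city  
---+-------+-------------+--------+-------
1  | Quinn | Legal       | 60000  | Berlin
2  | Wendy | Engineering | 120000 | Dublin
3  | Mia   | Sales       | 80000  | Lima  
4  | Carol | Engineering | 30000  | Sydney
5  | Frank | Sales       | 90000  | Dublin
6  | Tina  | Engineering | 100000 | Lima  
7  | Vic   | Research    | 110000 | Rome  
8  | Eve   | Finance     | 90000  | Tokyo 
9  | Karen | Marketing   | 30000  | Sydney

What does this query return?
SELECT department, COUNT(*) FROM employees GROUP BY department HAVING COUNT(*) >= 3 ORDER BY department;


Groups with count >= 3:
  Engineering: 3 -> PASS
  Finance: 1 -> filtered out
  Legal: 1 -> filtered out
  Marketing: 1 -> filtered out
  Research: 1 -> filtered out
  Sales: 2 -> filtered out


1 groups:
Engineering, 3


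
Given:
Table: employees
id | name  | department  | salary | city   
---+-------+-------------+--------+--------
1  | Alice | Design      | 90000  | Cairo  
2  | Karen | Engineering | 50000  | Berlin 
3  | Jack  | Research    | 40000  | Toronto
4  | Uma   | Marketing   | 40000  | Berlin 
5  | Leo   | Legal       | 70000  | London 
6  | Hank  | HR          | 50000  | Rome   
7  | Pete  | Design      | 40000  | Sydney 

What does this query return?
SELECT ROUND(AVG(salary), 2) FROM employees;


SUM(salary) = 380000
COUNT = 7
ROUND(AVG, 2) = ROUND(380000 / 7, 2) = 54285.71

54285.71


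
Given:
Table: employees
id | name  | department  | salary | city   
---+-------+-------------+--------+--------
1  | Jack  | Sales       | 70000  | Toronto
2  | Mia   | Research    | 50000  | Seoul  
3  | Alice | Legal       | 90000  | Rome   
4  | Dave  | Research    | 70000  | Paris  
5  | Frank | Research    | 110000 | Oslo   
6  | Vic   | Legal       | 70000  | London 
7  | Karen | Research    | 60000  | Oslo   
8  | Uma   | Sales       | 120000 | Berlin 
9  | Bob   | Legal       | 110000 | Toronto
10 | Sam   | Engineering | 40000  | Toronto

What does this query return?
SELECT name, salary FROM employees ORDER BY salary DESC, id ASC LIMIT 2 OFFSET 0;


Sort by salary DESC (id ASC tiebreak), then skip 0 and take 2
Rows 1 through 2

2 rows:
Uma, 120000
Frank, 110000


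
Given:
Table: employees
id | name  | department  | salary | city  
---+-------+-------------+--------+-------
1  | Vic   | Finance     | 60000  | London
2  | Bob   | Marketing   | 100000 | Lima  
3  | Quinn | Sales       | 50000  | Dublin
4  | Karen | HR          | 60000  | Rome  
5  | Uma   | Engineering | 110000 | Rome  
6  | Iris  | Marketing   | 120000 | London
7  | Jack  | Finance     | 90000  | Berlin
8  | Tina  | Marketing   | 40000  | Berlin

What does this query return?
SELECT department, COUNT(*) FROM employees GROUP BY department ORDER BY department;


Assigning each row to its department group:
  Vic -> Finance
  Bob -> Marketing
  Quinn -> Sales
  Karen -> HR
  Uma -> Engineering
  Iris -> Marketing
  Jack -> Finance
  Tina -> Marketing


5 groups:
Engineering, 1
Finance, 2
HR, 1
Marketing, 3
Sales, 1


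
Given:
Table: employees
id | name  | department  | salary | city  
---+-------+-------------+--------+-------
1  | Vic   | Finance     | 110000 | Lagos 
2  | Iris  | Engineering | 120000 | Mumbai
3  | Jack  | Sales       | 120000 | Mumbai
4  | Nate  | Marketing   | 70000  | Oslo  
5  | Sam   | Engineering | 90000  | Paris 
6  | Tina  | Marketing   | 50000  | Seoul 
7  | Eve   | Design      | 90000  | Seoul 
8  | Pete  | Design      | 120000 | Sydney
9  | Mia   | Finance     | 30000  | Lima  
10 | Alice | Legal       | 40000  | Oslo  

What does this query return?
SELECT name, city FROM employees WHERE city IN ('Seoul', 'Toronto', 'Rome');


Filtering: city IN ('Seoul', 'Toronto', 'Rome')
Matching: 2 rows

2 rows:
Tina, Seoul
Eve, Seoul


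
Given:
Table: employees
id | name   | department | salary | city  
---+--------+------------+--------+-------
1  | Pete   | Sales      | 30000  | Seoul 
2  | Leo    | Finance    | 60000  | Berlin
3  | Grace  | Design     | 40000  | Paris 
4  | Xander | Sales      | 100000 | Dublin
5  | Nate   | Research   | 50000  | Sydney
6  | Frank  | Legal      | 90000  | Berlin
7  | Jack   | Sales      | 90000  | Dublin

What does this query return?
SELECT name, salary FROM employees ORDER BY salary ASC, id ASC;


Sorting by salary ASC, then id ASC for ties

7 rows:
Pete, 30000
Grace, 40000
Nate, 50000
Leo, 60000
Frank, 90000
Jack, 90000
Xander, 100000


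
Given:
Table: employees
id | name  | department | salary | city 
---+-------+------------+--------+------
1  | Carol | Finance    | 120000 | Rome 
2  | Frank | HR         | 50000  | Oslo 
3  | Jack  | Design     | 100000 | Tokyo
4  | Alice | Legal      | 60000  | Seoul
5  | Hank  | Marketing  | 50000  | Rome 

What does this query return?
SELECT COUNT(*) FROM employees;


COUNT(*) counts all rows

5


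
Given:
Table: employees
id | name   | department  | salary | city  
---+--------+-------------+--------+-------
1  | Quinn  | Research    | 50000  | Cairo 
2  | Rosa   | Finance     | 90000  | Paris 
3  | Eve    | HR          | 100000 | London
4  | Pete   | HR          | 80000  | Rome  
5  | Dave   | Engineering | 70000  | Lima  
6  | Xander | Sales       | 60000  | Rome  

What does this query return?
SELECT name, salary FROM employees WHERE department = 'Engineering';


Filtering: department = 'Engineering'
Matching rows: 1

1 rows:
Dave, 70000


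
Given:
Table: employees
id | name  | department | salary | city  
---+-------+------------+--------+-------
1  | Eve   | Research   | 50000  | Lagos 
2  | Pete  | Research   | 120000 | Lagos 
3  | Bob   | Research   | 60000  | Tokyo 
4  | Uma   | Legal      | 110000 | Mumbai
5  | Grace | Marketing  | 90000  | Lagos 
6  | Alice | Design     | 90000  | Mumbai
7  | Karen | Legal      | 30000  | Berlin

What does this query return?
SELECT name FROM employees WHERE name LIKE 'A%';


LIKE 'A%' matches names starting with 'A'
Matching: 1

1 rows:
Alice


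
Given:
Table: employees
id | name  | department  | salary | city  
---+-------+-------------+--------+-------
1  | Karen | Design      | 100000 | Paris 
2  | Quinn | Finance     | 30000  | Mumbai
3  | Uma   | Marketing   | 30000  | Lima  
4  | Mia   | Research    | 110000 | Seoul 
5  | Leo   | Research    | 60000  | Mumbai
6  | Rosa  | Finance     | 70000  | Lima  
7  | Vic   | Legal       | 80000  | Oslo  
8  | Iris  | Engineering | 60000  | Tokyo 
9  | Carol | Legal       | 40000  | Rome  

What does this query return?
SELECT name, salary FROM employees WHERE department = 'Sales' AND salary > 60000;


Filtering: department = 'Sales' AND salary > 60000
Matching: 0 rows

Empty result set (0 rows)


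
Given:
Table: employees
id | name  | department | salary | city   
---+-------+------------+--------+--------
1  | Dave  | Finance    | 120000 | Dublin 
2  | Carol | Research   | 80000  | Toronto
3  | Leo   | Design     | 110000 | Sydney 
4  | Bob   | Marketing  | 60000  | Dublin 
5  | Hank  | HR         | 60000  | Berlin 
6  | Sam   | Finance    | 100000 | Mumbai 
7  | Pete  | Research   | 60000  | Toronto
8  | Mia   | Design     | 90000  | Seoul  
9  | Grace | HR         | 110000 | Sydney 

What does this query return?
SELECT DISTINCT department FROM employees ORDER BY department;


All 'department' values (row order): Finance, Research, Design, Marketing, HR, Finance, Research, Design, HR
Removing duplicates leaves 5 unique value(s).

5 values:
Design
Finance
HR
Marketing
Research


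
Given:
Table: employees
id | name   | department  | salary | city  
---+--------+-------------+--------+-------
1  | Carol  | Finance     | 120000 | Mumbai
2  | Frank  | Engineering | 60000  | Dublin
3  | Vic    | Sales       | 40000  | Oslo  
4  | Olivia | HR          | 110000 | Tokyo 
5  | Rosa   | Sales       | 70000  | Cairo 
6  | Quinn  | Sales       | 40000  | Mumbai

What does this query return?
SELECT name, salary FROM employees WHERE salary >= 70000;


Filtering: salary >= 70000
Matching: 3 rows

3 rows:
Carol, 120000
Olivia, 110000
Rosa, 70000


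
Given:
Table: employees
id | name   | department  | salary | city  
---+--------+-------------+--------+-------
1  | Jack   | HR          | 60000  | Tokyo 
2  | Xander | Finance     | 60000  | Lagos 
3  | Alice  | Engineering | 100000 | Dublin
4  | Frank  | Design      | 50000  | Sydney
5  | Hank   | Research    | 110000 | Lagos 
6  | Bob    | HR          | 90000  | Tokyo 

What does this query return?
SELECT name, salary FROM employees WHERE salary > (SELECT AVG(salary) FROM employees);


Subquery: AVG(salary) = 78333.33
Filtering: salary > 78333.33
  Alice (100000) -> MATCH
  Hank (110000) -> MATCH
  Bob (90000) -> MATCH


3 rows:
Alice, 100000
Hank, 110000
Bob, 90000


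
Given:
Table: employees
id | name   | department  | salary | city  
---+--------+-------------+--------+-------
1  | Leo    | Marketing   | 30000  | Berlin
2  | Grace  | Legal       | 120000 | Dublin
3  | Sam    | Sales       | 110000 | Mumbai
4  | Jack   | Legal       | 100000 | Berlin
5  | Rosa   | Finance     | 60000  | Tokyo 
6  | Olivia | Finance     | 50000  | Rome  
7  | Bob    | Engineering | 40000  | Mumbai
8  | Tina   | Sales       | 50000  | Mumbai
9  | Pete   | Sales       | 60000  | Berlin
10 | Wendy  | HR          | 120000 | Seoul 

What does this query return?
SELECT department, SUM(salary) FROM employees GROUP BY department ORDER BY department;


Summing salary within each department:
  Engineering: 40000 = 40000
  Finance: 60000 + 50000 = 110000
  HR: 120000 = 120000
  Legal: 120000 + 100000 = 220000
  Marketing: 30000 = 30000
  Sales: 110000 + 50000 + 60000 = 220000


6 groups:
Engineering, 40000
Finance, 110000
HR, 120000
Legal, 220000
Marketing, 30000
Sales, 220000


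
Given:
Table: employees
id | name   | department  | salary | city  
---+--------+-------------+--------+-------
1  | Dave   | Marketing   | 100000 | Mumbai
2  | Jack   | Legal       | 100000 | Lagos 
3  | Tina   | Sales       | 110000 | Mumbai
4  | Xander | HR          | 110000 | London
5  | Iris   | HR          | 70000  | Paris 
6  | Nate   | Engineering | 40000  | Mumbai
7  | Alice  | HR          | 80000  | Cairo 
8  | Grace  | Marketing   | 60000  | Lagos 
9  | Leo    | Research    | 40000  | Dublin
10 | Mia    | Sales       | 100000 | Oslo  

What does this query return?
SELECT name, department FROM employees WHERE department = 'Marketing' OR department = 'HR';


Filtering: department = 'Marketing' OR 'HR'
Matching: 5 rows

5 rows:
Dave, Marketing
Xander, HR
Iris, HR
Alice, HR
Grace, Marketing


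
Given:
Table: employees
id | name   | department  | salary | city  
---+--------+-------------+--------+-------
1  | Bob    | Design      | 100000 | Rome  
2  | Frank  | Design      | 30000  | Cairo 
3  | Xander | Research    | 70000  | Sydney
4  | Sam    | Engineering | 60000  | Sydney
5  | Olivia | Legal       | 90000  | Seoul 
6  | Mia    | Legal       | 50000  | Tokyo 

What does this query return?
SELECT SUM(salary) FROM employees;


SUM(salary) = 100000 + 30000 + 70000 + 60000 + 90000 + 50000 = 400000

400000


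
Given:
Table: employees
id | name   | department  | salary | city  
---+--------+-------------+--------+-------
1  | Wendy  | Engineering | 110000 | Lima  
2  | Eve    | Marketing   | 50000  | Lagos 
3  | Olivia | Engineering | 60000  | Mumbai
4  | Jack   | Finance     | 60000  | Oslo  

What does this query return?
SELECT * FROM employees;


SELECT * returns all 4 rows with all columns

4 rows:
1, Wendy, Engineering, 110000, Lima
2, Eve, Marketing, 50000, Lagos
3, Olivia, Engineering, 60000, Mumbai
4, Jack, Finance, 60000, Oslo


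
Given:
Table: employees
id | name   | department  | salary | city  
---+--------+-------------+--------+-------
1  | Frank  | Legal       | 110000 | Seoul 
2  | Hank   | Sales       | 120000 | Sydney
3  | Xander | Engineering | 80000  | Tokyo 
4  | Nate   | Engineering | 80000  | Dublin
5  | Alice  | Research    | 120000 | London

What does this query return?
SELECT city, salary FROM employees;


Projecting columns: city, salary

5 rows:
Seoul, 110000
Sydney, 120000
Tokyo, 80000
Dublin, 80000
London, 120000


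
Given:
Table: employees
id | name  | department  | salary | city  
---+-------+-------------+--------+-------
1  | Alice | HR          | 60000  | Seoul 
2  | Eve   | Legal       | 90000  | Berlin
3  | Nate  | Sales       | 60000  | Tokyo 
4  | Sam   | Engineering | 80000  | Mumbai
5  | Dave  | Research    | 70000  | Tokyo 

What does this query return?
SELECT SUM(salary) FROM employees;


SUM(salary) = 60000 + 90000 + 60000 + 80000 + 70000 = 360000

360000


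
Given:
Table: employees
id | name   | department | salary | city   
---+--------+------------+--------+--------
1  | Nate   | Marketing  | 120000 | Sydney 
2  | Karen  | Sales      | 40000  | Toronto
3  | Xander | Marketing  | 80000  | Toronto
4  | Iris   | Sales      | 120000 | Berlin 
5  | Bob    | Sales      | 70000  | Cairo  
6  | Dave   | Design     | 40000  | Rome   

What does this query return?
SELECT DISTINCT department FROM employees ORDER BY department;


All 'department' values (row order): Marketing, Sales, Marketing, Sales, Sales, Design
Removing duplicates leaves 3 unique value(s).

3 values:
Design
Marketing
Sales


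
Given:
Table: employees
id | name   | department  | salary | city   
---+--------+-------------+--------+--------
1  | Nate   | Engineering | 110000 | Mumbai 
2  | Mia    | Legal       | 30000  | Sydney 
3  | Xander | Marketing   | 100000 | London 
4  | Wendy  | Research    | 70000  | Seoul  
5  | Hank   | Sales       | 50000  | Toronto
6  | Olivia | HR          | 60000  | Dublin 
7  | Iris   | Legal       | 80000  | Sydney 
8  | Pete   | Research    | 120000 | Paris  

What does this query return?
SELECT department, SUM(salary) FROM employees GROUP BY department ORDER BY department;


Summing salary within each department:
  Engineering: 110000 = 110000
  HR: 60000 = 60000
  Legal: 30000 + 80000 = 110000
  Marketing: 100000 = 100000
  Research: 70000 + 120000 = 190000
  Sales: 50000 = 50000


6 groups:
Engineering, 110000
HR, 60000
Legal, 110000
Marketing, 100000
Research, 190000
Sales, 50000


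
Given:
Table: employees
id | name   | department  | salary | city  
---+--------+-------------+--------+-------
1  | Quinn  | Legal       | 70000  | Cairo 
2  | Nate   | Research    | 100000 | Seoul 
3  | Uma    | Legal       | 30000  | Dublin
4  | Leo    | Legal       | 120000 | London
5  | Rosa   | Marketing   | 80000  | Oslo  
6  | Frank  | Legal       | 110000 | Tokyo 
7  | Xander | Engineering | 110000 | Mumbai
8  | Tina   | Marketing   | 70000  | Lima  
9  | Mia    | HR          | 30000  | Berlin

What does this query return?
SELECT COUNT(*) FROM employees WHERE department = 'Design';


Counting rows where department = 'Design'


0


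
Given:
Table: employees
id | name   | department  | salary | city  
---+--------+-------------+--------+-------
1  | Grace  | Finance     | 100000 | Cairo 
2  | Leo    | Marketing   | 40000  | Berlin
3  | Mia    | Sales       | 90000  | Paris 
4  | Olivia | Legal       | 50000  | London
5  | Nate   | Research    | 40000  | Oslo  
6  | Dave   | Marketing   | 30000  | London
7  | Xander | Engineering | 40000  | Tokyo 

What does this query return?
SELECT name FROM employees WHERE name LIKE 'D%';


LIKE 'D%' matches names starting with 'D'
Matching: 1

1 rows:
Dave


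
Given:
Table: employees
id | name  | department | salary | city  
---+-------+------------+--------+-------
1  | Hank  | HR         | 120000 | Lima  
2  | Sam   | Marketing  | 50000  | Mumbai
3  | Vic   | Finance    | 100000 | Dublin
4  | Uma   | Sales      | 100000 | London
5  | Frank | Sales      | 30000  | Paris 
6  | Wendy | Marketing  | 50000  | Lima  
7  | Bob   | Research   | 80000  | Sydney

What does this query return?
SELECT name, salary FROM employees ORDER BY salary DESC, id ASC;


Sorting by salary DESC, then id ASC for ties

7 rows:
Hank, 120000
Vic, 100000
Uma, 100000
Bob, 80000
Sam, 50000
Wendy, 50000
Frank, 30000


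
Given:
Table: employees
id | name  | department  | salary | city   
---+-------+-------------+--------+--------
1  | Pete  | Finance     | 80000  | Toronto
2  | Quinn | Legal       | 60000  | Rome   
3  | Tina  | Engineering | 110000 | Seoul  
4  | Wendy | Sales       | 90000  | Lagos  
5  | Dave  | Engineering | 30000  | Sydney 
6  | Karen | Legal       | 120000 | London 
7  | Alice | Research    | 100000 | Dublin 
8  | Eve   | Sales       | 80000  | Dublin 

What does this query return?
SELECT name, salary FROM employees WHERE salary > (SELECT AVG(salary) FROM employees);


Subquery: AVG(salary) = 83750.0
Filtering: salary > 83750.0
  Tina (110000) -> MATCH
  Wendy (90000) -> MATCH
  Karen (120000) -> MATCH
  Alice (100000) -> MATCH


4 rows:
Tina, 110000
Wendy, 90000
Karen, 120000
Alice, 100000
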